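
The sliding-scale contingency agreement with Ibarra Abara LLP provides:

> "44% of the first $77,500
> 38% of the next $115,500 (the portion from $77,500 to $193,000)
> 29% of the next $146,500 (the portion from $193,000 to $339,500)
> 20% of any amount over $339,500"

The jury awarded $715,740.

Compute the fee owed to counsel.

$195,723.00

First $77,500 at 44% = $34,100.00
Next $115,500 at 38% = $43,890.00
Next $146,500 at 29% = $42,485.00
Remaining $376,240 at 20% = $75,248.00
Fee: $34,100.00 + $43,890.00 + $42,485.00 + $75,248.00 = $195,723.00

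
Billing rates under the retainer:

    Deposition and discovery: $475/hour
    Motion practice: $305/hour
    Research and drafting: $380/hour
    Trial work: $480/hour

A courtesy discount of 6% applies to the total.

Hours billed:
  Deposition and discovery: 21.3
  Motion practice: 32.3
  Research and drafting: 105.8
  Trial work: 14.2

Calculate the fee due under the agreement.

$62,969.66

Deposition and discovery: 21.3 × $475 = $10,117.50
Motion practice: 32.3 × $305 = $9,851.50
Research and drafting: 105.8 × $380 = $40,204.00
Trial work: 14.2 × $480 = $6,816.00
Subtotal: $66,989.00
Less 6% discount: −$4,019.34
Total: $66,989.00 − $4,019.34 = $62,969.66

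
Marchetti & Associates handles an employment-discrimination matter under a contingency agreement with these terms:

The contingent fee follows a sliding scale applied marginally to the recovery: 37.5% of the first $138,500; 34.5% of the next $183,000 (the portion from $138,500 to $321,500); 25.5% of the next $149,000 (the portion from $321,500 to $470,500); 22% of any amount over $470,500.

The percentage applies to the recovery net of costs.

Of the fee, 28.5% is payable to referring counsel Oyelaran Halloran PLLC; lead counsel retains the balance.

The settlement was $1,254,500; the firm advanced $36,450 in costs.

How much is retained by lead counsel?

Fee base (net of costs): $1,254,500 − $36,450 = $1,218,050
First $138,500 at 37.5% = $51,937.50
Next $183,000 at 34.5% = $63,135.00
Next $149,000 at 25.5% = $37,995.00
Remaining $747,550 at 22% = $164,461.00
Fee: $51,937.50 + $63,135.00 + $37,995.00 + $164,461.00 = $317,528.50
Referral share: 28.5% of $317,528.50 = $90,495.62; lead counsel retains $317,528.50 − $90,495.62 = $227,032.88.

$227,032.88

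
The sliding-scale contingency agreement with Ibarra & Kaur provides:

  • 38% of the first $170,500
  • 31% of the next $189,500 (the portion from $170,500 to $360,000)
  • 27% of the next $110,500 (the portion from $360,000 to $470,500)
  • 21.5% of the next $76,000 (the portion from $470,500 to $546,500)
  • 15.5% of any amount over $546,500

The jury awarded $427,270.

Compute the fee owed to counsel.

First $170,500 at 38% = $64,790.00
Next $189,500 at 31% = $58,745.00
Remaining $67,270 at 27% = $18,162.90
Fee: $64,790.00 + $58,745.00 + $18,162.90 = $141,697.90

$141,697.90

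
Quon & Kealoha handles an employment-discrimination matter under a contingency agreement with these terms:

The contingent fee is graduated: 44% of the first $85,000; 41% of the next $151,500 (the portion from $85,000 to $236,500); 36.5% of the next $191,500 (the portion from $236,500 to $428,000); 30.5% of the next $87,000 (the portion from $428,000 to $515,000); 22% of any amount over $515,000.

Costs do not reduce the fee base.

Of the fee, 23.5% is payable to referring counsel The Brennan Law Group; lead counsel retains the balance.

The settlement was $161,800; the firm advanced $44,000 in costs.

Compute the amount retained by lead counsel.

$52,699.32

Fee base is the gross recovery, $161,800; costs are reimbursed separately.
First $85,000 at 44% = $37,400.00
Remaining $76,800 at 41% = $31,488.00
Fee: $37,400.00 + $31,488.00 = $68,888.00
Referral share: 23.5% of $68,888.00 = $16,188.68; lead counsel retains $68,888.00 − $16,188.68 = $52,699.32.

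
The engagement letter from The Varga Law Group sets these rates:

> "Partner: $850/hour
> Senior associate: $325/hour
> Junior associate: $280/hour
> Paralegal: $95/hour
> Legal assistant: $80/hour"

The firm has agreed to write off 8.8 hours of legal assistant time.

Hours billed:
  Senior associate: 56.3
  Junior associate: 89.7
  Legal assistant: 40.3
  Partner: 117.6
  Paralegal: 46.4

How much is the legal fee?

$150,301.50

Partner: 117.6 × $850 = $99,960.00
Senior associate: 56.3 × $325 = $18,297.50
Junior associate: 89.7 × $280 = $25,116.00
Paralegal: 46.4 × $95 = $4,408.00
Legal assistant: 40.3 × $80 = $3,224.00
Subtotal: $151,005.50
Write-off: 8.8 × $80 = $704.00
Total: $151,005.50 − $704.00 = $150,301.50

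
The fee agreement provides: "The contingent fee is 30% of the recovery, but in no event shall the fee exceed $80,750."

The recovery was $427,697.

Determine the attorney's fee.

30% of $427,697 = $128,309.10
That exceeds the $80,750 cap, so the fee is capped at $80,750.

$80,750.00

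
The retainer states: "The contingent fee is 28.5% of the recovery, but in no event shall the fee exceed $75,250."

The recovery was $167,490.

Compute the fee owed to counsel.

28.5% of $167,490 = $47,734.65
That is under the $75,250 cap.

$47,734.65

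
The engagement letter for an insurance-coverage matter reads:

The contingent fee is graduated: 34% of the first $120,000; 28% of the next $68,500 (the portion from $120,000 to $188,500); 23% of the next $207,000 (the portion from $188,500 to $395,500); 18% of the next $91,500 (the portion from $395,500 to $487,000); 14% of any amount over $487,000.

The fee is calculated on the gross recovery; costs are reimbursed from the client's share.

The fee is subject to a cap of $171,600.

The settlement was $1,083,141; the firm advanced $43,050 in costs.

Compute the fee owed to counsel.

$171,600.00

Fee base is the gross recovery, $1,083,141; costs are reimbursed separately.
First $120,000 at 34% = $40,800.00
Next $68,500 at 28% = $19,180.00
Next $207,000 at 23% = $47,610.00
Next $91,500 at 18% = $16,470.00
Remaining $596,141 at 14% = $83,459.74
Fee: $40,800.00 + $19,180.00 + $47,610.00 + $16,470.00 + $83,459.74 = $207,519.74
$207,519.74 exceeds the $171,600 cap, so the fee is capped at $171,600.00.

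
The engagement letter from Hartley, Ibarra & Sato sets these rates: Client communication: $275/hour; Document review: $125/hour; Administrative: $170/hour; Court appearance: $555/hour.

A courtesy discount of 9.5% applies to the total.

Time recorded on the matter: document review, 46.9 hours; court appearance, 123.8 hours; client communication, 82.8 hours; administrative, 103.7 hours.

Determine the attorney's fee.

$104,048.30

Client communication: 82.8 × $275 = $22,770.00
Document review: 46.9 × $125 = $5,862.50
Administrative: 103.7 × $170 = $17,629.00
Court appearance: 123.8 × $555 = $68,709.00
Subtotal: $114,970.50
Less 9.5% discount: −$10,922.20
Total: $114,970.50 − $10,922.20 = $104,048.30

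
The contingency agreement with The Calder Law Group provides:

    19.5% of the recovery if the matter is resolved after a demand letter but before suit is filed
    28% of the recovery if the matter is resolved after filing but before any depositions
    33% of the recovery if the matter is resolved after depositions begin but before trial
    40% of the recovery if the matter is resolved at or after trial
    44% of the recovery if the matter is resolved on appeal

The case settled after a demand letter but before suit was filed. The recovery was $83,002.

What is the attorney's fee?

$16,185.39

The matter settled after a demand letter but before suit was filed, so the 19.5% rate applies.
$83,002 × 19.5% = $16,185.39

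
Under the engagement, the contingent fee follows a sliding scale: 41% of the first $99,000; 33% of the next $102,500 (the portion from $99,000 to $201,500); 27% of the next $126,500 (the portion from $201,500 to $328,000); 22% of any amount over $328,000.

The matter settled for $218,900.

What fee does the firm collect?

$79,113.00

First $99,000 at 41% = $40,590.00
Next $102,500 at 33% = $33,825.00
Remaining $17,400 at 27% = $4,698.00
Fee: $40,590.00 + $33,825.00 + $4,698.00 = $79,113.00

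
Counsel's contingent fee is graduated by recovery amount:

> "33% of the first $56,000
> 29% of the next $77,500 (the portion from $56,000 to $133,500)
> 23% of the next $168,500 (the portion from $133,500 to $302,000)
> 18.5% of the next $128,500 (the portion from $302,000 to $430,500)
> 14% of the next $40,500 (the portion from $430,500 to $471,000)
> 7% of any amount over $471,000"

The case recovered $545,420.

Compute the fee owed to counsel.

$114,361.90

First $56,000 at 33% = $18,480.00
Next $77,500 at 29% = $22,475.00
Next $168,500 at 23% = $38,755.00
Next $128,500 at 18.5% = $23,772.50
Next $40,500 at 14% = $5,670.00
Remaining $74,420 at 7% = $5,209.40
Fee: $18,480.00 + $22,475.00 + $38,755.00 + $23,772.50 + $5,670.00 + $5,209.40 = $114,361.90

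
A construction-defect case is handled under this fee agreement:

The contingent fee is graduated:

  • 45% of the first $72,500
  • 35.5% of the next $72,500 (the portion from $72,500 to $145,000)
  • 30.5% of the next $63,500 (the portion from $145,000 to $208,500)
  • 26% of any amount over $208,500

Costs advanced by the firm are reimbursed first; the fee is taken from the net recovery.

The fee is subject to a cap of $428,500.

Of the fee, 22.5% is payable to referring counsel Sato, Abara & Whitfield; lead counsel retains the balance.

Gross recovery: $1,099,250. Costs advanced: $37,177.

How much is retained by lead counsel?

Fee base (net of costs): $1,099,250 − $37,177 = $1,062,073
First $72,500 at 45% = $32,625.00
Next $72,500 at 35.5% = $25,737.50
Next $63,500 at 30.5% = $19,367.50
Remaining $853,573 at 26% = $221,928.98
Fee: $32,625.00 + $25,737.50 + $19,367.50 + $221,928.98 = $299,658.98
$299,658.98 is under the $428,500 cap.
Referral share: 22.5% of $299,658.98 = $67,423.27; lead counsel retains $299,658.98 − $67,423.27 = $232,235.71.

$232,235.71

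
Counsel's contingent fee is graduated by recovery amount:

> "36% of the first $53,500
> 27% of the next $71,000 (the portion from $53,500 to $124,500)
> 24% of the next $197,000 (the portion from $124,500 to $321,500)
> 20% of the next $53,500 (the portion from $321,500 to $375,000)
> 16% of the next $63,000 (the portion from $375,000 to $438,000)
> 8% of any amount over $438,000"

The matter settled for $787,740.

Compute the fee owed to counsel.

First $53,500 at 36% = $19,260.00
Next $71,000 at 27% = $19,170.00
Next $197,000 at 24% = $47,280.00
Next $53,500 at 20% = $10,700.00
Next $63,000 at 16% = $10,080.00
Remaining $349,740 at 8% = $27,979.20
Fee: $19,260.00 + $19,170.00 + $47,280.00 + $10,700.00 + $10,080.00 + $27,979.20 = $134,469.20

$134,469.20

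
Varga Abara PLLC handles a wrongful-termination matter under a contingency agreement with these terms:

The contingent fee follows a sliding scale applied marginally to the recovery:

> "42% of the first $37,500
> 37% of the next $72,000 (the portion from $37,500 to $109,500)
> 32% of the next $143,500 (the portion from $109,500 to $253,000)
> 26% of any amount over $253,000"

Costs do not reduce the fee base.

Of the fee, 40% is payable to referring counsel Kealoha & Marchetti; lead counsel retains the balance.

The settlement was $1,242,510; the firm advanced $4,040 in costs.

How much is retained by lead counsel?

Fee base is the gross recovery, $1,242,510; costs are reimbursed separately.
First $37,500 at 42% = $15,750.00
Next $72,000 at 37% = $26,640.00
Next $143,500 at 32% = $45,920.00
Remaining $989,510 at 26% = $257,272.60
Fee: $15,750.00 + $26,640.00 + $45,920.00 + $257,272.60 = $345,582.60
Referral share: 40% of $345,582.60 = $138,233.04; lead counsel retains $345,582.60 − $138,233.04 = $207,349.56.

$207,349.56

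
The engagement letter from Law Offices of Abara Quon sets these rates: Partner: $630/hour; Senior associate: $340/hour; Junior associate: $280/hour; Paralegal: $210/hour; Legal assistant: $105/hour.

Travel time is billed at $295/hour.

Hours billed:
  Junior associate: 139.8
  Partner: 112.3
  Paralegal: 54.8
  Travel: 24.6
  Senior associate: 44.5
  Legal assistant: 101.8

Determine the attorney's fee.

Partner: 112.3 × $630 = $70,749.00
Senior associate: 44.5 × $340 = $15,130.00
Junior associate: 139.8 × $280 = $39,144.00
Paralegal: 54.8 × $210 = $11,508.00
Legal assistant: 101.8 × $105 = $10,689.00
Subtotal: $70,749.00 + $15,130.00 + $39,144.00 + $11,508.00 + $10,689.00 = $147,220.00
Travel: 24.6 × $295 = $7,257.00
Total: $147,220.00 + $7,257.00 = $154,477.00

$154,477.00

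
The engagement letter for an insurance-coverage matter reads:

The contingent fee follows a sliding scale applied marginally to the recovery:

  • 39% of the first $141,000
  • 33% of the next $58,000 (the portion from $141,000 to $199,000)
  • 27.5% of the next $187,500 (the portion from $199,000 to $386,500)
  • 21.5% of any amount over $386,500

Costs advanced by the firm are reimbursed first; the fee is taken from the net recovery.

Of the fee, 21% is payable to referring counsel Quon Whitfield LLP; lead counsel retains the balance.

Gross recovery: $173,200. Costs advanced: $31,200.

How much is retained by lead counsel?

Fee base (net of costs): $173,200 − $31,200 = $142,000
First $141,000 at 39% = $54,990.00
Remaining $1,000 at 33% = $330.00
Fee: $54,990.00 + $330.00 = $55,320.00
Referral share: 21% of $55,320.00 = $11,617.20; lead counsel retains $55,320.00 − $11,617.20 = $43,702.80.

$43,702.80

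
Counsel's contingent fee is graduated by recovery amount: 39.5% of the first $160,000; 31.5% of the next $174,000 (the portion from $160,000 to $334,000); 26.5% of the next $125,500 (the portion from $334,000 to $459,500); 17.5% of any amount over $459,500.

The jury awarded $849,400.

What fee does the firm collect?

$219,500.00

First $160,000 at 39.5% = $63,200.00
Next $174,000 at 31.5% = $54,810.00
Next $125,500 at 26.5% = $33,257.50
Remaining $389,900 at 17.5% = $68,232.50
Fee: $63,200.00 + $54,810.00 + $33,257.50 + $68,232.50 = $219,500.00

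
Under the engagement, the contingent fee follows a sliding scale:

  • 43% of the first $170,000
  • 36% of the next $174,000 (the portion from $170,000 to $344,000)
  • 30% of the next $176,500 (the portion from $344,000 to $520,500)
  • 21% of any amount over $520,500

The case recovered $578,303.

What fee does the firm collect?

$200,828.63

First $170,000 at 43% = $73,100.00
Next $174,000 at 36% = $62,640.00
Next $176,500 at 30% = $52,950.00
Remaining $57,803 at 21% = $12,138.63
Fee: $73,100.00 + $62,640.00 + $52,950.00 + $12,138.63 = $200,828.63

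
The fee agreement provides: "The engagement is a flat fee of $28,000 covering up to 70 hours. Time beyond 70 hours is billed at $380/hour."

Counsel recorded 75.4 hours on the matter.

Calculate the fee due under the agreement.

Flat fee: $28,000.00
Excess hours: 75.4 − 70 = 5.4
Overrun: 5.4 × $380 = $2,052.00
Total: $28,000.00 + $2,052.00 = $30,052.00

$30,052.00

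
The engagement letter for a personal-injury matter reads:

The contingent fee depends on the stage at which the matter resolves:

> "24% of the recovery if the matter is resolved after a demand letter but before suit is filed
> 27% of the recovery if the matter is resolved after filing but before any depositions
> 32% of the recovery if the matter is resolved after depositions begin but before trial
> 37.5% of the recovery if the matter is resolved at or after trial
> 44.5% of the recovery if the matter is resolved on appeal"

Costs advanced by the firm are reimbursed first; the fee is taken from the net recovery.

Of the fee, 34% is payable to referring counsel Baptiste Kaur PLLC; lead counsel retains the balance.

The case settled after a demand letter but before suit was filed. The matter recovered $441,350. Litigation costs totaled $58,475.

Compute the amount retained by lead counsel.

Fee base (net of costs): $441,350 − $58,475 = $382,875
The matter settled after a demand letter but before suit was filed, so the 24% rate applies.
$382,875 × 24% = $91,890.00
Referral share: 34% of $91,890.00 = $31,242.60; lead counsel retains $91,890.00 − $31,242.60 = $60,647.40.

$60,647.40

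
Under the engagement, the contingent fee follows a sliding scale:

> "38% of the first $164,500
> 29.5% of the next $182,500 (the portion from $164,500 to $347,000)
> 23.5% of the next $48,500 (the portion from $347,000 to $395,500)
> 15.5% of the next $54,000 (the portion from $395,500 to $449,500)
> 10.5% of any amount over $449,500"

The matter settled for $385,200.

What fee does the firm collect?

$125,324.50

First $164,500 at 38% = $62,510.00
Next $182,500 at 29.5% = $53,837.50
Remaining $38,200 at 23.5% = $8,977.00
Fee: $62,510.00 + $53,837.50 + $8,977.00 = $125,324.50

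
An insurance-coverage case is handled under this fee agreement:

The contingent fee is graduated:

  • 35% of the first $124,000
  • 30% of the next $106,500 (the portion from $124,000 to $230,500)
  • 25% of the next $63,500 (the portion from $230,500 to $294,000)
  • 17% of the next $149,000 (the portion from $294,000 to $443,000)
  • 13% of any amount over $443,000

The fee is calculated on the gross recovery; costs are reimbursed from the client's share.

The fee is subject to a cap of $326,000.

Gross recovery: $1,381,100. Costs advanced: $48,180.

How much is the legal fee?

$238,508.00

Fee base is the gross recovery, $1,381,100; costs are reimbursed separately.
First $124,000 at 35% = $43,400.00
Next $106,500 at 30% = $31,950.00
Next $63,500 at 25% = $15,875.00
Next $149,000 at 17% = $25,330.00
Remaining $938,100 at 13% = $121,953.00
Fee: $43,400.00 + $31,950.00 + $15,875.00 + $25,330.00 + $121,953.00 = $238,508.00
$238,508.00 is under the $326,000 cap.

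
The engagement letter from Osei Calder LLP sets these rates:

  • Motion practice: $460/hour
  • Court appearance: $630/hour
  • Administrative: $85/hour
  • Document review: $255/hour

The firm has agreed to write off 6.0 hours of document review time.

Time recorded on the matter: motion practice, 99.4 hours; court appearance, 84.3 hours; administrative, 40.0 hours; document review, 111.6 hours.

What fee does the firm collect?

$129,161.00

Motion practice: 99.4 × $460 = $45,724.00
Court appearance: 84.3 × $630 = $53,109.00
Administrative: 40.0 × $85 = $3,400.00
Document review: 111.6 × $255 = $28,458.00
Subtotal: $130,691.00
Write-off: 6.0 × $255 = $1,530.00
Total: $130,691.00 − $1,530.00 = $129,161.00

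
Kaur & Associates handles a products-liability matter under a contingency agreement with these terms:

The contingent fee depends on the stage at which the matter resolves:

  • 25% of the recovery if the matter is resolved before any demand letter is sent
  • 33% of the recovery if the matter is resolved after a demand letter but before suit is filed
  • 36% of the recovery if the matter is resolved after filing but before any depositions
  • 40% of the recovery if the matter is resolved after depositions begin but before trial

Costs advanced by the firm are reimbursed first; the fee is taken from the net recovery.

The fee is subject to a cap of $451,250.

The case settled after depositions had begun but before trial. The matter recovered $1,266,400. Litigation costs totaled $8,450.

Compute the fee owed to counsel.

Fee base (net of costs): $1,266,400 − $8,450 = $1,257,950
The matter settled after depositions had begun but before trial, so the 40% rate applies.
$1,257,950 × 40% = $503,180.00
$503,180.00 exceeds the $451,250 cap, so the fee is capped at $451,250.00.

$451,250.00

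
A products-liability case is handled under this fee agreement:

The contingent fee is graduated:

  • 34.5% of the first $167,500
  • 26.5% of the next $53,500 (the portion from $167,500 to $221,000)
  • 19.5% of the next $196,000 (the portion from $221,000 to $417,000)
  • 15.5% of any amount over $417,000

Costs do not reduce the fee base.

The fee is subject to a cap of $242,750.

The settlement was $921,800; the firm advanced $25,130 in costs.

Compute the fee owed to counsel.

$188,429.00

Fee base is the gross recovery, $921,800; costs are reimbursed separately.
First $167,500 at 34.5% = $57,787.50
Next $53,500 at 26.5% = $14,177.50
Next $196,000 at 19.5% = $38,220.00
Remaining $504,800 at 15.5% = $78,244.00
Fee: $57,787.50 + $14,177.50 + $38,220.00 + $78,244.00 = $188,429.00
$188,429.00 is under the $242,750 cap.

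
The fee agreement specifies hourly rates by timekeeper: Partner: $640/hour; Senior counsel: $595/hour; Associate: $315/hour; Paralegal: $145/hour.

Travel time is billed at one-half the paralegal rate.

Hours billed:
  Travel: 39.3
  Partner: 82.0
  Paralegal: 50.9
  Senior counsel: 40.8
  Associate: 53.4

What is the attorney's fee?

Partner: 82.0 × $640 = $52,480.00
Senior counsel: 40.8 × $595 = $24,276.00
Associate: 53.4 × $315 = $16,821.00
Paralegal: 50.9 × $145 = $7,380.50
Subtotal: $52,480.00 + $24,276.00 + $16,821.00 + $7,380.50 = $100,957.50
Travel: 39.3 × ($145 ÷ 2) = 39.3 × $72.50 = $2,849.25
Total: $100,957.50 + $2,849.25 = $103,806.75

$103,806.75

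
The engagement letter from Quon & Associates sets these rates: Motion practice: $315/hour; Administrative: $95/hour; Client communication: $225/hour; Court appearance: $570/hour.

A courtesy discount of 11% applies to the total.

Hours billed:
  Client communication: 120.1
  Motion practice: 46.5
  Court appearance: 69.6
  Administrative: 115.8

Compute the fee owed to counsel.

Motion practice: 46.5 × $315 = $14,647.50
Administrative: 115.8 × $95 = $11,001.00
Client communication: 120.1 × $225 = $27,022.50
Court appearance: 69.6 × $570 = $39,672.00
Subtotal: $92,343.00
Less 11% discount: −$10,157.73
Total: $92,343.00 − $10,157.73 = $82,185.27

$82,185.27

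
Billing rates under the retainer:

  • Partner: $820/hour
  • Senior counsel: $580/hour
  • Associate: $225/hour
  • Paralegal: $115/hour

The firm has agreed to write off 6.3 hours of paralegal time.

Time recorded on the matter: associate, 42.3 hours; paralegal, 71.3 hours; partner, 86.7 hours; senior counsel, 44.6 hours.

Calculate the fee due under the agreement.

$113,954.50

Partner: 86.7 × $820 = $71,094.00
Senior counsel: 44.6 × $580 = $25,868.00
Associate: 42.3 × $225 = $9,517.50
Paralegal: 71.3 × $115 = $8,199.50
Subtotal: $114,679.00
Write-off: 6.3 × $115 = $724.50
Total: $114,679.00 − $724.50 = $113,954.50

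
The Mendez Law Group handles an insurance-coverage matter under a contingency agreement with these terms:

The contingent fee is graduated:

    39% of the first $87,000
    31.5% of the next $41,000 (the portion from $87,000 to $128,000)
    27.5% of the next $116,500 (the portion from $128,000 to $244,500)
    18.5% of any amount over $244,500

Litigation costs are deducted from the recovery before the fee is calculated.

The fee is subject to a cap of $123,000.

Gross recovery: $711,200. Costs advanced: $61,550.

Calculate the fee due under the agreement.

$123,000.00

Fee base (net of costs): $711,200 − $61,550 = $649,650
First $87,000 at 39% = $33,930.00
Next $41,000 at 31.5% = $12,915.00
Next $116,500 at 27.5% = $32,037.50
Remaining $405,150 at 18.5% = $74,952.75
Fee: $33,930.00 + $12,915.00 + $32,037.50 + $74,952.75 = $153,835.25
$153,835.25 exceeds the $123,000 cap, so the fee is capped at $123,000.00.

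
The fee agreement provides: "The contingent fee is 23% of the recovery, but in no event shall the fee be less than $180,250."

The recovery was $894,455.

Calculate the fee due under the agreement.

$205,724.65

23% of $894,455 = $205,724.65
That exceeds the $180,250 minimum.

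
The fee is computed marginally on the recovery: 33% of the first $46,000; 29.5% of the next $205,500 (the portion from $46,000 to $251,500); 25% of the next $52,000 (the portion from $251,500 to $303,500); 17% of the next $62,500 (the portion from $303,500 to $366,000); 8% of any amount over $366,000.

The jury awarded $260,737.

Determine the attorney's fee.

$78,111.75

First $46,000 at 33% = $15,180.00
Next $205,500 at 29.5% = $60,622.50
Remaining $9,237 at 25% = $2,309.25
Fee: $15,180.00 + $60,622.50 + $2,309.25 = $78,111.75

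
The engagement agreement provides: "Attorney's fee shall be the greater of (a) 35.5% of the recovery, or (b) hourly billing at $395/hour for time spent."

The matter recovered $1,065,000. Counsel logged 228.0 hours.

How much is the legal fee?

$378,075.00

(a) 35.5% of $1,065,000 = $378,075.00
(b) 228.0 × $395 = $90,060.00
The greater is (a): $378,075.00.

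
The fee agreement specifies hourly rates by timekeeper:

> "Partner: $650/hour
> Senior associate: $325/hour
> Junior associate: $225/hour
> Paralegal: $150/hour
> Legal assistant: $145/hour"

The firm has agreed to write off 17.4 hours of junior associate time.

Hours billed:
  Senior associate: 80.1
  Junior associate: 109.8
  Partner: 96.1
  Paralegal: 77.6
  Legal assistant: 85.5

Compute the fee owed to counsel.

$133,325.00

Partner: 96.1 × $650 = $62,465.00
Senior associate: 80.1 × $325 = $26,032.50
Junior associate: 109.8 × $225 = $24,705.00
Paralegal: 77.6 × $150 = $11,640.00
Legal assistant: 85.5 × $145 = $12,397.50
Subtotal: $137,240.00
Write-off: 17.4 × $225 = $3,915.00
Total: $137,240.00 − $3,915.00 = $133,325.00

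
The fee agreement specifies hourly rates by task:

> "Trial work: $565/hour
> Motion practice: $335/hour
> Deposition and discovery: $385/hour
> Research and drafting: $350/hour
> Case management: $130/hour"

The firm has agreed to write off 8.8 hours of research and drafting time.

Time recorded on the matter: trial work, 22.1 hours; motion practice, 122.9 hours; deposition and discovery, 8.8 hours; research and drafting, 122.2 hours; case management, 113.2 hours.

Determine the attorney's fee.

Trial work: 22.1 × $565 = $12,486.50
Motion practice: 122.9 × $335 = $41,171.50
Deposition and discovery: 8.8 × $385 = $3,388.00
Research and drafting: 122.2 × $350 = $42,770.00
Case management: 113.2 × $130 = $14,716.00
Subtotal: $114,532.00
Write-off: 8.8 × $350 = $3,080.00
Total: $114,532.00 − $3,080.00 = $111,452.00

$111,452.00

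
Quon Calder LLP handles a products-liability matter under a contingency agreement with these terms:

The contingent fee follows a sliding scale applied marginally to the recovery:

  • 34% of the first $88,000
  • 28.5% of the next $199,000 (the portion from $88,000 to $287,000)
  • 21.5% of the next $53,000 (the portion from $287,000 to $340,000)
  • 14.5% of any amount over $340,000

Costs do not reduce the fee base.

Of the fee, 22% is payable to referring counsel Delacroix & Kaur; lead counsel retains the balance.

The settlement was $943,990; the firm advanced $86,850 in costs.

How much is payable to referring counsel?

Fee base is the gross recovery, $943,990; costs are reimbursed separately.
First $88,000 at 34% = $29,920.00
Next $199,000 at 28.5% = $56,715.00
Next $53,000 at 21.5% = $11,395.00
Remaining $603,990 at 14.5% = $87,578.55
Fee: $29,920.00 + $56,715.00 + $11,395.00 + $87,578.55 = $185,608.55
Referral share: 22% of $185,608.55 = $40,833.88; lead counsel retains $185,608.55 − $40,833.88 = $144,774.67.

$40,833.88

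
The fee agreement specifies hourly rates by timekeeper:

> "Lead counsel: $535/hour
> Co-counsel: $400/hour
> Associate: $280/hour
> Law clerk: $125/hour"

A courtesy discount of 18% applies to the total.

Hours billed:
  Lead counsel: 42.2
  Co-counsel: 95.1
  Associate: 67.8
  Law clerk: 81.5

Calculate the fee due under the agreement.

$73,626.57

Lead counsel: 42.2 × $535 = $22,577.00
Co-counsel: 95.1 × $400 = $38,040.00
Associate: 67.8 × $280 = $18,984.00
Law clerk: 81.5 × $125 = $10,187.50
Subtotal: $89,788.50
Less 18% discount: −$16,161.93
Total: $89,788.50 − $16,161.93 = $73,626.57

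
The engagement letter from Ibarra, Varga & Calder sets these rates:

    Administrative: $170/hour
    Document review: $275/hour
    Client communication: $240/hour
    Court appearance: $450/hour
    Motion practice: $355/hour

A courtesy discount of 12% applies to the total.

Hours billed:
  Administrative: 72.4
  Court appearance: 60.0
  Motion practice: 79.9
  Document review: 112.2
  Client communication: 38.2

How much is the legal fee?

Administrative: 72.4 × $170 = $12,308.00
Document review: 112.2 × $275 = $30,855.00
Client communication: 38.2 × $240 = $9,168.00
Court appearance: 60.0 × $450 = $27,000.00
Motion practice: 79.9 × $355 = $28,364.50
Subtotal: $107,695.50
Less 12% discount: −$12,923.46
Total: $107,695.50 − $12,923.46 = $94,772.04

$94,772.04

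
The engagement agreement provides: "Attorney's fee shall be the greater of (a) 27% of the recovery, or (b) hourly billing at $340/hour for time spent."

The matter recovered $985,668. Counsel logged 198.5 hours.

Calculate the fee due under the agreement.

(a) 27% of $985,668 = $266,130.36
(b) 198.5 × $340 = $67,490.00
The greater is (a): $266,130.36.

$266,130.36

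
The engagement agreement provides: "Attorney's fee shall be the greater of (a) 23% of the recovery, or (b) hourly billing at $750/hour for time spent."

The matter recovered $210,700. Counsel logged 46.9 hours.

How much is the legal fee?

(a) 23% of $210,700 = $48,461.00
(b) 46.9 × $750 = $35,175.00
The greater is (a): $48,461.00.

$48,461.00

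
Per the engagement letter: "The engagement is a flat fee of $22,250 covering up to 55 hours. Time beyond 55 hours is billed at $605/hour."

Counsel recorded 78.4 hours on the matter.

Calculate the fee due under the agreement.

$36,407.00

Flat fee: $22,250.00
Excess hours: 78.4 − 55 = 23.4
Overrun: 23.4 × $605 = $14,157.00
Total: $22,250.00 + $14,157.00 = $36,407.00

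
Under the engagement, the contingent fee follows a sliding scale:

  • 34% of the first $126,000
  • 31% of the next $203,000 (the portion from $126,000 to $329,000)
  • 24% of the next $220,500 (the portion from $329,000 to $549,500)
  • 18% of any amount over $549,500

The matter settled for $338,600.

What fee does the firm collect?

$108,074.00

First $126,000 at 34% = $42,840.00
Next $203,000 at 31% = $62,930.00
Remaining $9,600 at 24% = $2,304.00
Fee: $42,840.00 + $62,930.00 + $2,304.00 = $108,074.00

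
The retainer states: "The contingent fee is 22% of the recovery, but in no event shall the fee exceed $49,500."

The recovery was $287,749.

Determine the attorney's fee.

$49,500.00

22% of $287,749 = $63,304.78
That exceeds the $49,500 cap, so the fee is capped at $49,500.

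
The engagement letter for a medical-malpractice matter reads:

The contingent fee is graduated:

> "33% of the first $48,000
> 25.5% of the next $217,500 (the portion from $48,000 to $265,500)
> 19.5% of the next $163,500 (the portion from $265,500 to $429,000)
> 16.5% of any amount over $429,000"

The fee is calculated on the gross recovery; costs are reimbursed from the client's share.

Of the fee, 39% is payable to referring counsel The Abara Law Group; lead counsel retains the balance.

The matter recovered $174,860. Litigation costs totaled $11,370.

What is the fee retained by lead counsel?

$29,395.47

Fee base is the gross recovery, $174,860; costs are reimbursed separately.
First $48,000 at 33% = $15,840.00
Remaining $126,860 at 25.5% = $32,349.30
Fee: $15,840.00 + $32,349.30 = $48,189.30
Referral share: 39% of $48,189.30 = $18,793.83; lead counsel retains $48,189.30 − $18,793.83 = $29,395.47.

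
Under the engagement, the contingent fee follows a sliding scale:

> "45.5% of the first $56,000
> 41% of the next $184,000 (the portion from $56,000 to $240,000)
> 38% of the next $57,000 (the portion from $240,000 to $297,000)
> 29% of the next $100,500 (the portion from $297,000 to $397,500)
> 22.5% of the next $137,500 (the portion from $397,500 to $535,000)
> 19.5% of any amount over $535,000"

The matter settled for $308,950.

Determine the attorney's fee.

First $56,000 at 45.5% = $25,480.00
Next $184,000 at 41% = $75,440.00
Next $57,000 at 38% = $21,660.00
Remaining $11,950 at 29% = $3,465.50
Fee: $25,480.00 + $75,440.00 + $21,660.00 + $3,465.50 = $126,045.50

$126,045.50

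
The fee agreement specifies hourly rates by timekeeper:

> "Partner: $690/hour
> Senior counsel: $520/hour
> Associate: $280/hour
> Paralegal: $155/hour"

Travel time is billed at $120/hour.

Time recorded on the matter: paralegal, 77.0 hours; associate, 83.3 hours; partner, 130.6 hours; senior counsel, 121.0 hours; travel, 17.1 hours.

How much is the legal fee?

Partner: 130.6 × $690 = $90,114.00
Senior counsel: 121.0 × $520 = $62,920.00
Associate: 83.3 × $280 = $23,324.00
Paralegal: 77.0 × $155 = $11,935.00
Subtotal: $90,114.00 + $62,920.00 + $23,324.00 + $11,935.00 = $188,293.00
Travel: 17.1 × $120 = $2,052.00
Total: $188,293.00 + $2,052.00 = $190,345.00

$190,345.00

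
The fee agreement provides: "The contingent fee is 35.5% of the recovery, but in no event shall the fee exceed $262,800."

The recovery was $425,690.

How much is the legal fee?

35.5% of $425,690 = $151,119.95
That is under the $262,800 cap.

$151,119.95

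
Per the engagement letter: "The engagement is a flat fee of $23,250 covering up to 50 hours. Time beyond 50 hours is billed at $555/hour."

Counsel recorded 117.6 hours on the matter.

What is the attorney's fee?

$60,768.00

Flat fee: $23,250.00
Excess hours: 117.6 − 50 = 67.6
Overrun: 67.6 × $555 = $37,518.00
Total: $23,250.00 + $37,518.00 = $60,768.00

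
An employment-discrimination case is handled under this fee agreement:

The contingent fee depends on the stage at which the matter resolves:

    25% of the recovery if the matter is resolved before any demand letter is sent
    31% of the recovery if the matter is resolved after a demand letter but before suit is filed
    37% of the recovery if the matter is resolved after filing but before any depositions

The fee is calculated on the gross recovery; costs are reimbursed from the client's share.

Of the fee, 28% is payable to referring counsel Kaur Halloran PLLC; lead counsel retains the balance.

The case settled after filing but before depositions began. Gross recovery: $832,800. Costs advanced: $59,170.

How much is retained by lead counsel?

$221,857.92

Fee base is the gross recovery, $832,800; costs are reimbursed separately.
The matter settled after filing but before depositions began, so the 37% rate applies.
$832,800 × 37% = $308,136.00
Referral share: 28% of $308,136.00 = $86,278.08; lead counsel retains $308,136.00 − $86,278.08 = $221,857.92.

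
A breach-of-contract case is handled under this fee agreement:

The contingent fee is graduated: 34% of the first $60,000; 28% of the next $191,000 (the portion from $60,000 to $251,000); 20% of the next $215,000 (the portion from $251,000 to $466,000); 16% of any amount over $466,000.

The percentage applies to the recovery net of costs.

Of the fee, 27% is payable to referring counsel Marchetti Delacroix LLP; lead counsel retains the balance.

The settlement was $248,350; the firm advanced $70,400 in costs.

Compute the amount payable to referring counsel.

$14,425.02

Fee base (net of costs): $248,350 − $70,400 = $177,950
First $60,000 at 34% = $20,400.00
Remaining $117,950 at 28% = $33,026.00
Fee: $20,400.00 + $33,026.00 = $53,426.00
Referral share: 27% of $53,426.00 = $14,425.02; lead counsel retains $53,426.00 − $14,425.02 = $39,000.98.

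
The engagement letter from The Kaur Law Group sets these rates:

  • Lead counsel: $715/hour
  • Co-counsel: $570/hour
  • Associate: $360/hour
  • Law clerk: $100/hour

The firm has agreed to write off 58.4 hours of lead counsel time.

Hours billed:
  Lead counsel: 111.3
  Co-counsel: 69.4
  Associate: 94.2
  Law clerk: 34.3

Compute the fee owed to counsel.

$114,723.50

Lead counsel: 111.3 × $715 = $79,579.50
Co-counsel: 69.4 × $570 = $39,558.00
Associate: 94.2 × $360 = $33,912.00
Law clerk: 34.3 × $100 = $3,430.00
Subtotal: $156,479.50
Write-off: 58.4 × $715 = $41,756.00
Total: $156,479.50 − $41,756.00 = $114,723.50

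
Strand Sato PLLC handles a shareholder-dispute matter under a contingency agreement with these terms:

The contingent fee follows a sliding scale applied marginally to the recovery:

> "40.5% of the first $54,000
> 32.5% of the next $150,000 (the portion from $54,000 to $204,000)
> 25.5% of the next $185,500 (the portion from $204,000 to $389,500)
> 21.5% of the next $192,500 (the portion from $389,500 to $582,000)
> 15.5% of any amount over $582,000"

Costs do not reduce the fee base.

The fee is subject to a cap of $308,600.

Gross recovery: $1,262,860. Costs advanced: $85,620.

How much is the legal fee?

Fee base is the gross recovery, $1,262,860; costs are reimbursed separately.
First $54,000 at 40.5% = $21,870.00
Next $150,000 at 32.5% = $48,750.00
Next $185,500 at 25.5% = $47,302.50
Next $192,500 at 21.5% = $41,387.50
Remaining $680,860 at 15.5% = $105,533.30
Fee: $21,870.00 + $48,750.00 + $47,302.50 + $41,387.50 + $105,533.30 = $264,843.30
$264,843.30 is under the $308,600 cap.

$264,843.30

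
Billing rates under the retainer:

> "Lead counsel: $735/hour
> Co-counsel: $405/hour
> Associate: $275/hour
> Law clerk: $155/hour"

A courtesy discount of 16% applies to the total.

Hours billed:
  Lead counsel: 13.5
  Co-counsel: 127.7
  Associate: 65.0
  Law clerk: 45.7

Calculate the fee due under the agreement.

Lead counsel: 13.5 × $735 = $9,922.50
Co-counsel: 127.7 × $405 = $51,718.50
Associate: 65.0 × $275 = $17,875.00
Law clerk: 45.7 × $155 = $7,083.50
Subtotal: $86,599.50
Less 16% discount: −$13,855.92
Total: $86,599.50 − $13,855.92 = $72,743.58

$72,743.58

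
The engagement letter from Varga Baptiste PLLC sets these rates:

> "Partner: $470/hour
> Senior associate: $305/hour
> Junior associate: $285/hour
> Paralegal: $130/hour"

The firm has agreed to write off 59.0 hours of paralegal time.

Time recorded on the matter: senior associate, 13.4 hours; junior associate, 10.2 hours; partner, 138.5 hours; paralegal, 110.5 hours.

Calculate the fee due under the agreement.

$78,784.00

Partner: 138.5 × $470 = $65,095.00
Senior associate: 13.4 × $305 = $4,087.00
Junior associate: 10.2 × $285 = $2,907.00
Paralegal: 110.5 × $130 = $14,365.00
Subtotal: $86,454.00
Write-off: 59.0 × $130 = $7,670.00
Total: $86,454.00 − $7,670.00 = $78,784.00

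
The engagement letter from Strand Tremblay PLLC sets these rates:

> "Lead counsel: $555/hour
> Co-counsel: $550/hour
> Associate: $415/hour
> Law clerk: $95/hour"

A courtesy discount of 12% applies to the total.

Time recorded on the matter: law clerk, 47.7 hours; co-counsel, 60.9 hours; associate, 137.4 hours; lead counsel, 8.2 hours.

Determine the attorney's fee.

Lead counsel: 8.2 × $555 = $4,551.00
Co-counsel: 60.9 × $550 = $33,495.00
Associate: 137.4 × $415 = $57,021.00
Law clerk: 47.7 × $95 = $4,531.50
Subtotal: $99,598.50
Less 12% discount: −$11,951.82
Total: $99,598.50 − $11,951.82 = $87,646.68

$87,646.68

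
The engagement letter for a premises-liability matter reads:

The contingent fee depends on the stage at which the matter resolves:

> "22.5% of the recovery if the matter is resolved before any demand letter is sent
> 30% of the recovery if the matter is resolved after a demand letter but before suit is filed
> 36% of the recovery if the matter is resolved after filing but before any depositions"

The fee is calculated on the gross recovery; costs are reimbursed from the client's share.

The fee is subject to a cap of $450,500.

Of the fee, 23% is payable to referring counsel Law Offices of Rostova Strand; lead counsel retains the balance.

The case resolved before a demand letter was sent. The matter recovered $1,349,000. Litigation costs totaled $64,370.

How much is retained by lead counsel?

Fee base is the gross recovery, $1,349,000; costs are reimbursed separately.
The matter resolved before a demand letter was sent, so the 22.5% rate applies.
$1,349,000 × 22.5% = $303,525.00
$303,525.00 is under the $450,500 cap.
Referral share: 23% of $303,525.00 = $69,810.75; lead counsel retains $303,525.00 − $69,810.75 = $233,714.25.

$233,714.25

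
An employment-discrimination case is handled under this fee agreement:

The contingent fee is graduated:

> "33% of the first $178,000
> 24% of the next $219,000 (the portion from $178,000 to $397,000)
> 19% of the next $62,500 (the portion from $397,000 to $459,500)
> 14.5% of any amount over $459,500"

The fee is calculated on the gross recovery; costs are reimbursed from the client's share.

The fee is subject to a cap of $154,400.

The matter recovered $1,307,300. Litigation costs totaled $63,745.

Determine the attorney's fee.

Fee base is the gross recovery, $1,307,300; costs are reimbursed separately.
First $178,000 at 33% = $58,740.00
Next $219,000 at 24% = $52,560.00
Next $62,500 at 19% = $11,875.00
Remaining $847,800 at 14.5% = $122,931.00
Fee: $58,740.00 + $52,560.00 + $11,875.00 + $122,931.00 = $246,106.00
$246,106.00 exceeds the $154,400 cap, so the fee is capped at $154,400.00.

$154,400.00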